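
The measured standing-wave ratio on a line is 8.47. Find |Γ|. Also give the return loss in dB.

|Γ| = (S − 1)/(S + 1) = (8.47 − 1)/(8.47 + 1) = 7.47/9.47
RL = −20·log₁₀|Γ| = −20·log₁₀(0.789)

|Γ| ≈ 0.789; return loss ≈ 2.06 dB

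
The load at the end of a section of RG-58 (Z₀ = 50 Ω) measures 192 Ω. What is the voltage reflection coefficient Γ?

Γ = 0.587

Γ = (Z_L − Z_0)/(Z_L + Z_0) = (192 − 50)/(192 + 50) = 142/242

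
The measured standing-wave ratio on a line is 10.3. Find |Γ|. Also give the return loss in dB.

|Γ| = (S − 1)/(S + 1) = (10.3 − 1)/(10.3 + 1) = 9.3/11.3
RL = −20·log₁₀|Γ| = −20·log₁₀(0.823)

|Γ| ≈ 0.823; return loss ≈ 1.69 dB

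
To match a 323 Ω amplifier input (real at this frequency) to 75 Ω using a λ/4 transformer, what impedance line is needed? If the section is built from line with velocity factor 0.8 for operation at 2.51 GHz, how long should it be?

Z_qwt ≈ 156 Ω; length ≈ 2.39 cm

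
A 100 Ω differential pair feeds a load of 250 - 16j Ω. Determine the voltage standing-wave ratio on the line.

VSWR ≈ 2.51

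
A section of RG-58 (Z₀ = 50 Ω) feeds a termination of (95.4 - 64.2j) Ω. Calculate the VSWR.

Γ = (Z_L − Z_0)/(Z_L + Z_0) = (45.4 − j64.2)/(145.4 − j64.2)
|Γ| = 78.6/159 = 0.495
VSWR = (1 + |Γ|)/(1 − |Γ|) = 1.49/0.505

VSWR ≈ 2.96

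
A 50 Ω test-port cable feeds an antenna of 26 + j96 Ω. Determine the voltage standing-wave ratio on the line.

VSWR ≈ 9.43

Γ = (Z_L − Z_0)/(Z_L + Z_0) = (-24 + j96)/(76 + j96)
|Γ| = 99/122 = 0.808
VSWR = (1 + |Γ|)/(1 − |Γ|) = 1.81/0.192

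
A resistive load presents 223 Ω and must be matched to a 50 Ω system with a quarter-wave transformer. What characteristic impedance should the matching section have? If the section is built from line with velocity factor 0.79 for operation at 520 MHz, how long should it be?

Z_qwt = √(Z_0·R_L) = √(50 × 223) = √11150
λ = 0.79·c/f = 0.456 m, so l = λ/4 = 0.114 m

Z_qwt ≈ 106 Ω; length ≈ 11.4 cm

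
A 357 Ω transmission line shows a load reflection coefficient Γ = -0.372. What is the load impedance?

Z_L ≈ 163 Ω

Z_L = Z_0·(1 + Γ)/(1 − Γ) = 357·(0.628)/(1.37)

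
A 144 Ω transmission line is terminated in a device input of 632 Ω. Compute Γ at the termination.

Γ = 0.629

Γ = (Z_L − Z_0)/(Z_L + Z_0) = (632 − 144)/(632 + 144) = 488/776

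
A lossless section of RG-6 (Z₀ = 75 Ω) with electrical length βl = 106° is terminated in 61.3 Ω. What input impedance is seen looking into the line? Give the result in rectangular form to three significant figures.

Z_in ≈ 88.4 − j9.52 Ω

tan(βl) = tan(106°) = -3.49
Z_in = Z_0·(Z_L + jZ_0·tanβl)/(Z_0 + jZ_L·tanβl)
     = 75·(61.3 − j262)/(75 − j214)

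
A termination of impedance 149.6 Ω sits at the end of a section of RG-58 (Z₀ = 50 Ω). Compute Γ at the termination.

Γ = 0.499

Γ = (Z_L − Z_0)/(Z_L + Z_0) = (149.6 − 50)/(149.6 + 50) = 99.6/199.6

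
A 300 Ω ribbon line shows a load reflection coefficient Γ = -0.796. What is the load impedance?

Z_L ≈ 34.1 Ω

Z_L = Z_0·(1 + Γ)/(1 − Γ) = 300·(0.204)/(1.8)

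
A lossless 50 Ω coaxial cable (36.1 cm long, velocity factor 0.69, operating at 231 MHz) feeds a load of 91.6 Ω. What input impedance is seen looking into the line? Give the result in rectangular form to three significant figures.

Z_in ≈ 51.6 + j31.2 Ω

λ = v/f = 0.69·c / 231 MHz = 0.896 m
βl = 2π·l/λ = 2π × 0.403 = 145°
tan(βl) = tan(145°) = -0.699
Z_in = Z_0·(Z_L + jZ_0·tanβl)/(Z_0 + jZ_L·tanβl)
     = 50·(91.6 − j35)/(50 − j64.1)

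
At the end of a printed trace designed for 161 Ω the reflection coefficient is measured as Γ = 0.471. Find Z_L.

Z_L ≈ 448 Ω

Z_L = Z_0·(1 + Γ)/(1 − Γ) = 161·(1.47)/(0.529)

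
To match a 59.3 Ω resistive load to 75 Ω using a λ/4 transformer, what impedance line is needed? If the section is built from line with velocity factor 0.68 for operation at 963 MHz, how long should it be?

Z_qwt ≈ 66.7 Ω; length ≈ 5.3 cm

Z_qwt = √(Z_0·R_L) = √(75 × 59.3) = √4448
λ = 0.68·c/f = 0.212 m, so l = λ/4 = 0.053 m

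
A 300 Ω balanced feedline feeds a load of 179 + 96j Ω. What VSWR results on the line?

VSWR ≈ 1.92

Γ = (Z_L − Z_0)/(Z_L + Z_0) = (-121 + j96)/(479 + j96)
|Γ| = 154/489 = 0.316
VSWR = (1 + |Γ|)/(1 − |Γ|) = 1.32/0.684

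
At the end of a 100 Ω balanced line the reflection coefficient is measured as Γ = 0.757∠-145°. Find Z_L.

Z_L = Z_0·(1 + Γ)/(1 − Γ) = 100·(0.38 − j0.434)/(1.62 + j0.434)

Z_L ≈ 15.2 − j30.9 Ω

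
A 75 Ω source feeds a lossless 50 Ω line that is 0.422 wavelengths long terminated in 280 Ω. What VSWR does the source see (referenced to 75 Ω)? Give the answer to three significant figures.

VSWR ≈ 4.79

βl = 2π × 0.422 = 152°
tan(βl) = -0.534
Z_in = Z_0·(Z_L + jZ_0·tanβl)/(Z_0 + jZ_L·tanβl) = 36.2 + j81.6 Ω
Γ_s = (Z_in − Z_s)/(Z_in + Z_s) = (-38.8 + j81.6)/(111 + j81.6), |Γ_s| = 0.655
VSWR = (1 + |Γ_s|)/(1 − |Γ_s|)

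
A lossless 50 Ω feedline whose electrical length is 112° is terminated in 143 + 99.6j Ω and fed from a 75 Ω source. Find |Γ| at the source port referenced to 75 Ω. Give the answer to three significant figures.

|Γ| ≈ 0.73

tan(βl) = -2.48
Z_in = Z_0·(Z_L + jZ_0·tanβl)/(Z_0 + jZ_L·tanβl) = 11.9 + j10.2 Ω
Γ_s = (Z_in − Z_s)/(Z_in + Z_s) = (-63.1 + j10.2)/(86.9 + j10.2), |Γ_s| = 0.73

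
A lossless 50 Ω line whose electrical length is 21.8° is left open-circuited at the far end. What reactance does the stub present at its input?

X_in ≈ -125 Ω (capacitive)

tan(βl) = 0.4
For an open-circuited stub, Z_in = −jZ_0·cot(βl) = −jZ_0/tan(βl)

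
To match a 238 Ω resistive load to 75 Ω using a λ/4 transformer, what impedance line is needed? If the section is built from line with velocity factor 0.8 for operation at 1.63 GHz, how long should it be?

Z_qwt = √(Z_0·R_L) = √(75 × 238) = √17850
λ = 0.8·c/f = 0.147 m, so l = λ/4 = 0.0368 m

Z_qwt ≈ 134 Ω; length ≈ 3.68 cm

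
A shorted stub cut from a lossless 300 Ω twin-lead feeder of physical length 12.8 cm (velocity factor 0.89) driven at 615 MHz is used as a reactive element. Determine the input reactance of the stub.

X_in ≈ -1040 Ω (capacitive)

λ = v/f = 0.89·c / 615 MHz = 0.434 m
βl = 2π·l/λ = 2π × 0.295 = 106°
tan(βl) = -3.46
For a shorted stub, Z_in = jZ_0·tan(βl)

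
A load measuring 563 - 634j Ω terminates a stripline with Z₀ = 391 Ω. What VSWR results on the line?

VSWR ≈ 3.69

Γ = (Z_L − Z_0)/(Z_L + Z_0) = (172 − j634)/(954 − j634)
|Γ| = 657/1150 = 0.573
VSWR = (1 + |Γ|)/(1 − |Γ|) = 1.57/0.427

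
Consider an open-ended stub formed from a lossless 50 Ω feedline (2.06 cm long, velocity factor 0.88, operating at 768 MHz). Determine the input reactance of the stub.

λ = v/f = 0.88·c / 768 MHz = 0.344 m
βl = 2π·l/λ = 2π × 0.0599 = 21.6°
tan(βl) = 0.395
For an open-ended stub, Z_in = −jZ_0·cot(βl) = −jZ_0/tan(βl)

X_in ≈ -126 Ω (capacitive)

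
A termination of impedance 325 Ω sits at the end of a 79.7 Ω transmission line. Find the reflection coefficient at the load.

Γ = 0.606

Γ = (Z_L − Z_0)/(Z_L + Z_0) = (325 − 79.7)/(325 + 79.7) = 245.3/404.7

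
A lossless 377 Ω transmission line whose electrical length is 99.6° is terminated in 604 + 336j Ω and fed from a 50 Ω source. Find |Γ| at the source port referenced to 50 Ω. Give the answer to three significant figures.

tan(βl) = -5.91
Z_in = Z_0·(Z_L + jZ_0·tanβl)/(Z_0 + jZ_L·tanβl) = 168 − j47.6 Ω
Γ_s = (Z_in − Z_s)/(Z_in + Z_s) = (118 − j47.6)/(218 − j47.6), |Γ_s| = 0.571

|Γ| ≈ 0.571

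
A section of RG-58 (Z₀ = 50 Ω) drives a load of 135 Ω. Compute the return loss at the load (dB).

Γ = (135 − 50)/(135 + 50) = 0.459
RL = −20·log₁₀|Γ| = −20·log₁₀(0.459)

RL ≈ 6.76 dB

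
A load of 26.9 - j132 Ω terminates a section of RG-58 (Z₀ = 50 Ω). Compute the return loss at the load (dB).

Γ = (-23.1 − j132)/(76.9 − j132), |Γ| = 0.877
RL = −20·log₁₀|Γ| = −20·log₁₀(0.877)

RL ≈ 1.14 dB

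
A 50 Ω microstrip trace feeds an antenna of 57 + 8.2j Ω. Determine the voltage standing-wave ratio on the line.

Γ = (Z_L − Z_0)/(Z_L + Z_0) = (7 + j8.2)/(107 + j8.2)
|Γ| = 10.8/107 = 0.1
VSWR = (1 + |Γ|)/(1 − |Γ|) = 1.1/0.9

VSWR ≈ 1.22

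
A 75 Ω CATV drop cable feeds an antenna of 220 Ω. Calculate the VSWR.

Γ = (220 − 75)/(220 + 75) = 0.492
VSWR = (1 + 0.492)/(1 − 0.492)

VSWR ≈ 2.93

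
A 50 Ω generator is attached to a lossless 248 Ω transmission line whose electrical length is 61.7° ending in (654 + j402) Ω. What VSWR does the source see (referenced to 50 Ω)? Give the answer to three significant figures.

VSWR ≈ 8.42

tan(βl) = 1.86
Z_in = Z_0·(Z_L + jZ_0·tanβl)/(Z_0 + jZ_L·tanβl) = 104 − j176 Ω
Γ_s = (Z_in − Z_s)/(Z_in + Z_s) = (53.8 − j176)/(154 − j176), |Γ_s| = 0.788
VSWR = (1 + |Γ_s|)/(1 − |Γ_s|)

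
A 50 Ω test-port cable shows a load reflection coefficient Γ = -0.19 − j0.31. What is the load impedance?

Z_L = Z_0·(1 + Γ)/(1 − Γ) = 50·(0.81 − j0.31)/(1.19 + j0.31)

Z_L ≈ 28.7 − j20.5 Ω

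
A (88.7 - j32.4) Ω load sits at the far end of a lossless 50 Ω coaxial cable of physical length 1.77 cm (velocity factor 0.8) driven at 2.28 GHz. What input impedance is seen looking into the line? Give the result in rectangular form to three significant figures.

Z_in ≈ 25.3 − j10.9 Ω

λ = v/f = 0.8·c / 2.28 GHz = 0.105 m
βl = 2π·l/λ = 2π × 0.168 = 60.5°
tan(βl) = tan(60.5°) = 1.77
Z_in = Z_0·(Z_L + jZ_0·tanβl)/(Z_0 + jZ_L·tanβl)
     = 50·(88.7 + j56.1)/(107 + j157)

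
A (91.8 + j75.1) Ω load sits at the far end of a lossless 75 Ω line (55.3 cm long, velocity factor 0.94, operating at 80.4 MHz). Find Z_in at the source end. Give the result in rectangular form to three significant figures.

Z_in ≈ 81.1 − j72.1 Ω

λ = v/f = 0.94·c / 80.4 MHz = 3.51 m
βl = 2π·l/λ = 2π × 0.158 = 56.8°
tan(βl) = tan(56.8°) = 1.53
Z_in = Z_0·(Z_L + jZ_0·tanβl)/(Z_0 + jZ_L·tanβl)
     = 75·(91.8 + j190)/(-39.6 + j140)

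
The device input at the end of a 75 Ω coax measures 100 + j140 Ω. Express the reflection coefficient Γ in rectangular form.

Γ ≈ 0.477 + j0.418

Γ = (Z_L − Z_0)/(Z_L + Z_0) = (25 + j140)/(175 + j140)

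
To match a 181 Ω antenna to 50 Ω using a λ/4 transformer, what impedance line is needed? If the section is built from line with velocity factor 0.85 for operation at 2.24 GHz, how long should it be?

Z_qwt = √(Z_0·R_L) = √(50 × 181) = √9050
λ = 0.85·c/f = 0.114 m, so l = λ/4 = 0.0285 m

Z_qwt ≈ 95.1 Ω; length ≈ 2.85 cm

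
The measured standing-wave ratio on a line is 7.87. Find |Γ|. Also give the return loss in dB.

|Γ| = (S − 1)/(S + 1) = (7.87 − 1)/(7.87 + 1) = 6.87/8.87
RL = −20·log₁₀|Γ| = −20·log₁₀(0.775)

|Γ| ≈ 0.775; return loss ≈ 2.22 dB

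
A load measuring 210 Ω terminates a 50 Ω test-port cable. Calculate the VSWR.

For a purely resistive load, VSWR = R_L/Z_0 or Z_0/R_L (whichever > 1) = 210/50

VSWR ≈ 4.2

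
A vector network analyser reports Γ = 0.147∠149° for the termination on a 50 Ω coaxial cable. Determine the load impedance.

Z_L = Z_0·(1 + Γ)/(1 − Γ) = 50·(0.874 + j0.0757)/(1.13 − j0.0757)

Z_L ≈ 38.4 + j5.94 Ω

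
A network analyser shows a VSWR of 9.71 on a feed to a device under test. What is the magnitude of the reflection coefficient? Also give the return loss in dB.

|Γ| ≈ 0.813; return loss ≈ 1.8 dB

|Γ| = (S − 1)/(S + 1) = (9.71 − 1)/(9.71 + 1) = 8.71/10.7
RL = −20·log₁₀|Γ| = −20·log₁₀(0.813)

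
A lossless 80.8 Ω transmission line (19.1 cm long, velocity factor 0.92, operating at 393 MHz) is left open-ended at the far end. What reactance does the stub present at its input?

X_in ≈ 11.2 Ω (inductive)

λ = v/f = 0.92·c / 393 MHz = 0.702 m
βl = 2π·l/λ = 2π × 0.272 = 97.9°
tan(βl) = -7.2
For an open-ended stub, Z_in = −jZ_0·cot(βl) = −jZ_0/tan(βl)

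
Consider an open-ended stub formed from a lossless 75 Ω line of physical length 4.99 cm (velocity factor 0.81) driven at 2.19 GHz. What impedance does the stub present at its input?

Z_in ≈ +j229 Ω

λ = v/f = 0.81·c / 2.19 GHz = 0.111 m
βl = 2π·l/λ = 2π × 0.45 = 162°
tan(βl) = -0.327
For an open-ended stub, Z_in = −jZ_0·cot(βl) = −jZ_0/tan(βl)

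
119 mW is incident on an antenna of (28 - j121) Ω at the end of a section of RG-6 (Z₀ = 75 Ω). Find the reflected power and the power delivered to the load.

|Γ| = |(-47 − j121)/(103 − j121)| = 0.817
|Γ|² = 0.667
P_refl = |Γ|²·P_inc = 79.4 mW, P_del = (1 − |Γ|²)·P_inc = 39.6 mW

P_reflected ≈ 79.4 mW; P_delivered ≈ 39.6 mW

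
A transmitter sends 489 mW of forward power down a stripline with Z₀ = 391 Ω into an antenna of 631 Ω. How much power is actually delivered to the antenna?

Γ = (631 − 391)/(631 + 391) = 0.235
|Γ|² = 0.0551
P_refl = |Γ|²·P_inc = 27 mW, P_del = (1 − |Γ|²)·P_inc = 462 mW

P_delivered ≈ 462 mW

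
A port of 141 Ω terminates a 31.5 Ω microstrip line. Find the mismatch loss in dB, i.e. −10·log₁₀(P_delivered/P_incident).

Γ = (141 − 31.5)/(141 + 31.5) = 0.635
|Γ|² = 0.403, so P_del/P_inc = 1 − |Γ|² = 0.597
ML = −10·log₁₀(1 − |Γ|²)

mismatch loss ≈ 2.24 dB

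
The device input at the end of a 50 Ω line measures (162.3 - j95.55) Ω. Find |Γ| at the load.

|Γ| ≈ 0.633

Γ = (Z_L − Z_0)/(Z_L + Z_0) = (112.3 − j95.55)/(212.3 − j95.55)
|Γ| = 147/233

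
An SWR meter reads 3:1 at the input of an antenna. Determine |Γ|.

|Γ| ≈ 0.5

|Γ| = (S − 1)/(S + 1) = (3 − 1)/(3 + 1) = 2/4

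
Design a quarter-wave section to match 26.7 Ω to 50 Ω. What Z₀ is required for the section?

Z_qwt ≈ 36.5 Ω

Z_qwt = √(Z_0·R_L) = √(50 × 26.7) = √1335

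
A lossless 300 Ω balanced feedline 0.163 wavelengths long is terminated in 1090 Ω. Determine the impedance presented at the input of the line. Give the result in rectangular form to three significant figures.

βl = 2π × 0.163 = 58.7°
tan(βl) = tan(58.7°) = 1.64
Z_in = Z_0·(Z_L + jZ_0·tanβl)/(Z_0 + jZ_L·tanβl)
     = 300·(1090 + j493)/(300 + j1790)

Z_in ≈ 110 − j164 Ω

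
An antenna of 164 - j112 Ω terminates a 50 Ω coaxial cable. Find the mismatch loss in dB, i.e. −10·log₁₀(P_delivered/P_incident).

Γ = (114 − j112)/(214 − j112), |Γ| = 0.662
|Γ|² = 0.438, so P_del/P_inc = 1 − |Γ|² = 0.562
ML = −10·log₁₀(1 − |Γ|²)

mismatch loss ≈ 2.5 dB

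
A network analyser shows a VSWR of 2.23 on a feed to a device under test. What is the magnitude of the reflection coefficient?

|Γ| ≈ 0.381

|Γ| = (S − 1)/(S + 1) = (2.23 − 1)/(2.23 + 1) = 1.23/3.23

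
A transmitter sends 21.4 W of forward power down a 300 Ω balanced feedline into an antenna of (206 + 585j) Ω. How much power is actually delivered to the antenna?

P_delivered ≈ 8.84 W

|Γ| = |(-94 + j585)/(506 + j585)| = 0.766
|Γ|² = 0.587
P_refl = |Γ|²·P_inc = 12.6 W, P_del = (1 − |Γ|²)·P_inc = 8.84 W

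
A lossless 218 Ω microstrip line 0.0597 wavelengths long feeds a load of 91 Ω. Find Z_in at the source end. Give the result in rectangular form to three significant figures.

βl = 2π × 0.0597 = 21.5°
tan(βl) = tan(21.5°) = 0.394
Z_in = Z_0·(Z_L + jZ_0·tanβl)/(Z_0 + jZ_L·tanβl)
     = 218·(91 + j85.8)/(218 + j35.8)

Z_in ≈ 102 + j69 Ω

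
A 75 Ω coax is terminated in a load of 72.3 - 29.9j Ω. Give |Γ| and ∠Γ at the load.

Γ ≈ 0.2 ∠ -83.7°

Γ = (Z_L − Z_0)/(Z_L + Z_0) = (-2.7 − j29.9)/(147.3 − j29.9)
|Γ| = 30/150 = 0.2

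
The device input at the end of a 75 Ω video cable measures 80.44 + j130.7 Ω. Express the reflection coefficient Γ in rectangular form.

Γ ≈ 0.435 + j0.475

Γ = (Z_L − Z_0)/(Z_L + Z_0) = (5.44 + j130.7)/(155.4 + j130.7)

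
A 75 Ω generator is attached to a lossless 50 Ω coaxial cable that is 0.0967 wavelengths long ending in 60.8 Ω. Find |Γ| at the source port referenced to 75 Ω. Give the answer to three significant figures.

βl = 2π × 0.0967 = 34.8°
tan(βl) = 0.695
Z_in = Z_0·(Z_L + jZ_0·tanβl)/(Z_0 + jZ_L·tanβl) = 52.6 − j9.7 Ω
Γ_s = (Z_in − Z_s)/(Z_in + Z_s) = (-22.4 − j9.7)/(128 − j9.7), |Γ_s| = 0.191

|Γ| ≈ 0.191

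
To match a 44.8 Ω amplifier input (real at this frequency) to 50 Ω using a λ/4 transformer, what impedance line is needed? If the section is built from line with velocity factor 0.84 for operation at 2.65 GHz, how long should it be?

Z_qwt = √(Z_0·R_L) = √(50 × 44.8) = √2240
λ = 0.84·c/f = 0.0951 m, so l = λ/4 = 0.0238 m

Z_qwt ≈ 47.3 Ω; length ≈ 2.38 cm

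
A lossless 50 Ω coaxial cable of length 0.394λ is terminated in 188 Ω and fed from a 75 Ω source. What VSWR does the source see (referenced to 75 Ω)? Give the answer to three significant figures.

βl = 2π × 0.394 = 142°
tan(βl) = -0.786
Z_in = Z_0·(Z_L + jZ_0·tanβl)/(Z_0 + jZ_L·tanβl) = 31.3 + j53.1 Ω
Γ_s = (Z_in − Z_s)/(Z_in + Z_s) = (-43.7 + j53.1)/(106 + j53.1), |Γ_s| = 0.579
VSWR = (1 + |Γ_s|)/(1 − |Γ_s|)

VSWR ≈ 3.75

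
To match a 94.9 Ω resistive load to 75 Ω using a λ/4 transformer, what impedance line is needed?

Z_qwt = √(Z_0·R_L) = √(75 × 94.9) = √7118

Z_qwt ≈ 84.4 Ω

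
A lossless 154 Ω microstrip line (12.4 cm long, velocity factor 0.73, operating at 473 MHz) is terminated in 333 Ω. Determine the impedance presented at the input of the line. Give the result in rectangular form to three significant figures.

Z_in ≈ 71.9 + j13.6 Ω

λ = v/f = 0.73·c / 473 MHz = 0.463 m
βl = 2π·l/λ = 2π × 0.268 = 96.4°
tan(βl) = tan(96.4°) = -8.9
Z_in = Z_0·(Z_L + jZ_0·tanβl)/(Z_0 + jZ_L·tanβl)
     = 154·(333 − j1370)/(154 − j2960)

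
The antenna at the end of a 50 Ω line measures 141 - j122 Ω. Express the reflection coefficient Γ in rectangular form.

Γ ≈ 0.628 − j0.238

Γ = (Z_L − Z_0)/(Z_L + Z_0) = (91 − j122)/(191 − j122)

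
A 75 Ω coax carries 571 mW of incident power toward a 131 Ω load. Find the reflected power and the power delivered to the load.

P_reflected ≈ 42.2 mW; P_delivered ≈ 529 mW

Γ = (131 − 75)/(131 + 75) = 0.272
|Γ|² = 0.0739
P_refl = |Γ|²·P_inc = 42.2 mW, P_del = (1 − |Γ|²)·P_inc = 529 mW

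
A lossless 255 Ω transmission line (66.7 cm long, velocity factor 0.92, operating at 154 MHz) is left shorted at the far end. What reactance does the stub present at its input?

λ = v/f = 0.92·c / 154 MHz = 1.79 m
βl = 2π·l/λ = 2π × 0.372 = 134°
tan(βl) = -1.04
For a shorted stub, Z_in = jZ_0·tan(βl)

X_in ≈ -264 Ω (capacitive)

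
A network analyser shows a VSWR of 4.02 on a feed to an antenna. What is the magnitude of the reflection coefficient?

|Γ| ≈ 0.602

|Γ| = (S − 1)/(S + 1) = (4.02 − 1)/(4.02 + 1) = 3.02/5.02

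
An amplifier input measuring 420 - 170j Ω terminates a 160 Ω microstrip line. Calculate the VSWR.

Γ = (Z_L − Z_0)/(Z_L + Z_0) = (260 − j170)/(580 − j170)
|Γ| = 311/604 = 0.514
VSWR = (1 + |Γ|)/(1 − |Γ|) = 1.51/0.486

VSWR ≈ 3.11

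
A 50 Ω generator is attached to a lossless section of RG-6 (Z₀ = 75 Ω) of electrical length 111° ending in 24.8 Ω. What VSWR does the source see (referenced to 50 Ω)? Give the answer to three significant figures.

tan(βl) = -2.61
Z_in = Z_0·(Z_L + jZ_0·tanβl)/(Z_0 + jZ_L·tanβl) = 111 − j99.9 Ω
Γ_s = (Z_in − Z_s)/(Z_in + Z_s) = (60.9 − j99.9)/(161 − j99.9), |Γ_s| = 0.618
VSWR = (1 + |Γ_s|)/(1 − |Γ_s|)

VSWR ≈ 4.23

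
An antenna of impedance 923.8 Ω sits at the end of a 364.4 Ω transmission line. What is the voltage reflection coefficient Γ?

Γ = (Z_L − Z_0)/(Z_L + Z_0) = (923.8 − 364.4)/(923.8 + 364.4) = 559.4/1288

Γ = 0.434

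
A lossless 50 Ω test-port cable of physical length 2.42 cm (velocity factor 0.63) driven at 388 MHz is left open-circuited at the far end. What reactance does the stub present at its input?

X_in ≈ -155 Ω (capacitive)

λ = v/f = 0.63·c / 388 MHz = 0.487 m
βl = 2π·l/λ = 2π × 0.0497 = 17.9°
tan(βl) = 0.323
For an open-circuited stub, Z_in = −jZ_0·cot(βl) = −jZ_0/tan(βl)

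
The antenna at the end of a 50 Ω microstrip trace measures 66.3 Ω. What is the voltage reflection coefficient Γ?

Γ = (Z_L − Z_0)/(Z_L + Z_0) = (66.3 − 50)/(66.3 + 50) = 16.3/116.3

Γ = 0.14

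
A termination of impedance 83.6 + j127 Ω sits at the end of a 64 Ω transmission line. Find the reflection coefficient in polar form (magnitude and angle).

Γ = (Z_L − Z_0)/(Z_L + Z_0) = (19.6 + j127)/(147.6 + j127)
|Γ| = 129/195 = 0.66

Γ ≈ 0.66 ∠ 40.5°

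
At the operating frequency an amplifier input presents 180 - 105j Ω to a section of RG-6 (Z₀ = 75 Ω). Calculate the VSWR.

VSWR ≈ 3.33

Γ = (Z_L − Z_0)/(Z_L + Z_0) = (105 − j105)/(255 − j105)
|Γ| = 148/276 = 0.538
VSWR = (1 + |Γ|)/(1 − |Γ|) = 1.54/0.462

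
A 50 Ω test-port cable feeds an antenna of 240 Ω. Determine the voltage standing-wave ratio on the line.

VSWR ≈ 4.8

For a purely resistive load, VSWR = R_L/Z_0 or Z_0/R_L (whichever > 1) = 240/50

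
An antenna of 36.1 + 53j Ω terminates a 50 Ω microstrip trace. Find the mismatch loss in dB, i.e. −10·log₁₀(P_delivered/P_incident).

mismatch loss ≈ 1.51 dB

Γ = (-13.9 + j53)/(86.1 + j53), |Γ| = 0.542
|Γ|² = 0.294, so P_del/P_inc = 1 − |Γ|² = 0.706
ML = −10·log₁₀(1 − |Γ|²)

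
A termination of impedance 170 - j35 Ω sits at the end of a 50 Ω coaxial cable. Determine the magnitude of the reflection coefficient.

Γ = (Z_L − Z_0)/(Z_L + Z_0) = (120 − j35)/(220 − j35)
|Γ| = 125/223

|Γ| ≈ 0.561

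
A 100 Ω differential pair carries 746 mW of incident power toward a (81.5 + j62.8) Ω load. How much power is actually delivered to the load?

|Γ| = |(-18.5 + j62.8)/(181.5 + j62.8)| = 0.341
|Γ|² = 0.116
P_refl = |Γ|²·P_inc = 86.7 mW, P_del = (1 − |Γ|²)·P_inc = 659 mW

P_delivered ≈ 659 mW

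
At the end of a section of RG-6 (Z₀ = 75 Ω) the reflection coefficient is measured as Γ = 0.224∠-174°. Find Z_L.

Z_L ≈ 47.6 − j2.35 Ω

Z_L = Z_0·(1 + Γ)/(1 − Γ) = 75·(0.777 − j0.0234)/(1.22 + j0.0234)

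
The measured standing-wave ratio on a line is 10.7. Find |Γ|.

|Γ| = (S − 1)/(S + 1) = (10.7 − 1)/(10.7 + 1) = 9.7/11.7

|Γ| ≈ 0.829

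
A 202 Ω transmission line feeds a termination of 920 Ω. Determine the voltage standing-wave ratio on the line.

VSWR ≈ 4.55

For a purely resistive load, VSWR = R_L/Z_0 or Z_0/R_L (whichever > 1) = 920/202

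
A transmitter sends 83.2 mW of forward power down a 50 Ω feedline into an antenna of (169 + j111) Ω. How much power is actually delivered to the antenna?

P_delivered ≈ 46.7 mW

|Γ| = |(119 + j111)/(219 + j111)| = 0.663
|Γ|² = 0.439
P_refl = |Γ|²·P_inc = 36.5 mW, P_del = (1 − |Γ|²)·P_inc = 46.7 mW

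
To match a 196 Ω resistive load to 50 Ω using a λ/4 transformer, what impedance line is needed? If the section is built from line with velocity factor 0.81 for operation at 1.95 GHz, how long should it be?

Z_qwt = √(Z_0·R_L) = √(50 × 196) = √9800
λ = 0.81·c/f = 0.125 m, so l = λ/4 = 0.0312 m

Z_qwt ≈ 99 Ω; length ≈ 3.12 cm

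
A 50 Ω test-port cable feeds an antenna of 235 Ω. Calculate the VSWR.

Γ = (235 − 50)/(235 + 50) = 0.649
VSWR = (1 + 0.649)/(1 − 0.649)

VSWR ≈ 4.7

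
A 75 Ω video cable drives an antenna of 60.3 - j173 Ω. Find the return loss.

RL ≈ 2.04 dB

Γ = (-14.7 − j173)/(135.3 − j173), |Γ| = 0.791
RL = −20·log₁₀|Γ| = −20·log₁₀(0.791)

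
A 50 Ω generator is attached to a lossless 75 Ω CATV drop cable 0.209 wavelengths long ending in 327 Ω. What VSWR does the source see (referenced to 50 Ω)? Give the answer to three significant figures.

βl = 2π × 0.209 = 75.2°
tan(βl) = 3.8
Z_in = Z_0·(Z_L + jZ_0·tanβl)/(Z_0 + jZ_L·tanβl) = 18.3 − j18.7 Ω
Γ_s = (Z_in − Z_s)/(Z_in + Z_s) = (-31.7 − j18.7)/(68.3 − j18.7), |Γ_s| = 0.519
VSWR = (1 + |Γ_s|)/(1 − |Γ_s|)

VSWR ≈ 3.16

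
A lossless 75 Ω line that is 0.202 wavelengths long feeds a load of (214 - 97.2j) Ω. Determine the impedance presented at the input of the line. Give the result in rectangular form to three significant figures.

Z_in ≈ 21.9 − j11 Ω

βl = 2π × 0.202 = 72.7°
tan(βl) = tan(72.7°) = 3.21
Z_in = Z_0·(Z_L + jZ_0·tanβl)/(Z_0 + jZ_L·tanβl)
     = 75·(214 + j144)/(387 + j688)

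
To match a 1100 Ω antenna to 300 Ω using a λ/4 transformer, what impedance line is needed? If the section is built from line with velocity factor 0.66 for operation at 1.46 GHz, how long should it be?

Z_qwt = √(Z_0·R_L) = √(300 × 1100) = √330000
λ = 0.66·c/f = 0.136 m, so l = λ/4 = 0.0339 m

Z_qwt ≈ 574 Ω; length ≈ 3.39 cm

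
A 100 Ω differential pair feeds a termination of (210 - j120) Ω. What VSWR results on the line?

Γ = (Z_L − Z_0)/(Z_L + Z_0) = (110 − j120)/(310 − j120)
|Γ| = 163/332 = 0.49
VSWR = (1 + |Γ|)/(1 − |Γ|) = 1.49/0.51

VSWR ≈ 2.92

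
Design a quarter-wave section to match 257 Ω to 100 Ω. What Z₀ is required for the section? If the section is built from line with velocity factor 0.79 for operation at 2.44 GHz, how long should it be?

Z_qwt = √(Z_0·R_L) = √(100 × 257) = √25700
λ = 0.79·c/f = 0.0971 m, so l = λ/4 = 0.0243 m

Z_qwt ≈ 160 Ω; length ≈ 2.43 cm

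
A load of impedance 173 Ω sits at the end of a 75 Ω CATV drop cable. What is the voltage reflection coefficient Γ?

Γ = (Z_L − Z_0)/(Z_L + Z_0) = (173 − 75)/(173 + 75) = 98/248

Γ = 0.395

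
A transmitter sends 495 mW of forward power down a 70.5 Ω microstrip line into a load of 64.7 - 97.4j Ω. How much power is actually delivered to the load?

P_delivered ≈ 325 mW

|Γ| = |(-5.8 − j97.4)/(135.2 − j97.4)| = 0.586
|Γ|² = 0.343
P_refl = |Γ|²·P_inc = 170 mW, P_del = (1 − |Γ|²)·P_inc = 325 mW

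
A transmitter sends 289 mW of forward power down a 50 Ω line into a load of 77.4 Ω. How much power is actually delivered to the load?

Γ = (77.4 − 50)/(77.4 + 50) = 0.215
|Γ|² = 0.0463
P_refl = |Γ|²·P_inc = 13.4 mW, P_del = (1 − |Γ|²)·P_inc = 276 mW

P_delivered ≈ 276 mW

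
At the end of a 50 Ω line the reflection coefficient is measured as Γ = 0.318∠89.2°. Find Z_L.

Z_L ≈ 41.1 + j29.1 Ω

Z_L = Z_0·(1 + Γ)/(1 − Γ) = 50·(1 + j0.318)/(0.996 − j0.318)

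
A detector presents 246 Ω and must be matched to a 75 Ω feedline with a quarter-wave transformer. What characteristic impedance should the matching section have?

Z_qwt = √(Z_0·R_L) = √(75 × 246) = √18450

Z_qwt ≈ 136 Ω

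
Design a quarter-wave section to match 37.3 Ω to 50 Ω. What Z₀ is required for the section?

Z_qwt ≈ 43.2 Ω

Z_qwt = √(Z_0·R_L) = √(50 × 37.3) = √1865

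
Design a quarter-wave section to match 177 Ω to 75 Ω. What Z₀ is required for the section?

Z_qwt ≈ 115 Ω

Z_qwt = √(Z_0·R_L) = √(75 × 177) = √13280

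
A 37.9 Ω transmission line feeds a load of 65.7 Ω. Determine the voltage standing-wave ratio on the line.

For a purely resistive load, VSWR = R_L/Z_0 or Z_0/R_L (whichever > 1) = 65.7/37.9

VSWR ≈ 1.73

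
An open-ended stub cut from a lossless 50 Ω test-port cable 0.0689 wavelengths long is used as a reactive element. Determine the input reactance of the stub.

X_in ≈ -108 Ω (capacitive)

βl = 2π × 0.0689 = 24.8°
tan(βl) = 0.462
For an open-ended stub, Z_in = −jZ_0·cot(βl) = −jZ_0/tan(βl)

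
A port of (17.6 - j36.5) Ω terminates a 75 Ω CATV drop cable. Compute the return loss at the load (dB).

Γ = (-57.4 − j36.5)/(92.6 − j36.5), |Γ| = 0.683
RL = −20·log₁₀|Γ| = −20·log₁₀(0.683)

RL ≈ 3.31 dB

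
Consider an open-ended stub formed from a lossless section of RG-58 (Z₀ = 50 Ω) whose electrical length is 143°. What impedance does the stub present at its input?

tan(βl) = -0.754
For an open-ended stub, Z_in = −jZ_0·cot(βl) = −jZ_0/tan(βl)

Z_in ≈ +j66.4 Ω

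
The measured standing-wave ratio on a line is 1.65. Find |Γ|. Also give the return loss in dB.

|Γ| = (S − 1)/(S + 1) = (1.65 − 1)/(1.65 + 1) = 0.65/2.65
RL = −20·log₁₀|Γ| = −20·log₁₀(0.245)

|Γ| ≈ 0.245; return loss ≈ 12.2 dB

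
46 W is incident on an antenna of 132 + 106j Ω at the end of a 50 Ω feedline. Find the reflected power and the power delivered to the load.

P_reflected ≈ 18.6 W; P_delivered ≈ 27.4 W

|Γ| = |(82 + j106)/(182 + j106)| = 0.636
|Γ|² = 0.405
P_refl = |Γ|²·P_inc = 18.6 W, P_del = (1 − |Γ|²)·P_inc = 27.4 W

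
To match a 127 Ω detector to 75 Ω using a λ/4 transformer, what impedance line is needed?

Z_qwt = √(Z_0·R_L) = √(75 × 127) = √9525

Z_qwt ≈ 97.6 Ω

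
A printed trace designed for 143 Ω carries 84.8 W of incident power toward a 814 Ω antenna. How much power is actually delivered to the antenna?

Γ = (814 − 143)/(814 + 143) = 0.701
|Γ|² = 0.492
P_refl = |Γ|²·P_inc = 41.7 W, P_del = (1 − |Γ|²)·P_inc = 43.1 W

P_delivered ≈ 43.1 W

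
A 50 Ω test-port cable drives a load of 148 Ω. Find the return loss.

RL ≈ 6.11 dB

Γ = (148 − 50)/(148 + 50) = 0.495
RL = −20·log₁₀|Γ| = −20·log₁₀(0.495)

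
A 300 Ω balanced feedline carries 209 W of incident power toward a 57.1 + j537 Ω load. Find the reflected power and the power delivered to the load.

P_reflected ≈ 175 W; P_delivered ≈ 34.4 W

|Γ| = |(-242.9 + j537)/(357.1 + j537)| = 0.914
|Γ|² = 0.835
P_refl = |Γ|²·P_inc = 175 W, P_del = (1 − |Γ|²)·P_inc = 34.4 W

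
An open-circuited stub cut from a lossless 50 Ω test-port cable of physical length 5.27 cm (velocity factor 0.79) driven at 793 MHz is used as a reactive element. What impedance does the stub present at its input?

Z_in ≈ −j25 Ω

λ = v/f = 0.79·c / 793 MHz = 0.299 m
βl = 2π·l/λ = 2π × 0.176 = 63.5°
tan(βl) = 2
For an open-circuited stub, Z_in = −jZ_0·cot(βl) = −jZ_0/tan(βl)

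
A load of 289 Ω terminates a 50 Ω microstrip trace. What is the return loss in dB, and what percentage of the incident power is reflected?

RL ≈ 3.04 dB; 49.7% of incident power reflected

Γ = (289 − 50)/(289 + 50) = 0.705
RL = −20·log₁₀(0.705) = 3.04 dB
P_refl/P_inc = |Γ|² = 0.497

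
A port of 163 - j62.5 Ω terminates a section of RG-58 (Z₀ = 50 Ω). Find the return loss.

Γ = (113 − j62.5)/(213 − j62.5), |Γ| = 0.582
RL = −20·log₁₀|Γ| = −20·log₁₀(0.582)

RL ≈ 4.71 dB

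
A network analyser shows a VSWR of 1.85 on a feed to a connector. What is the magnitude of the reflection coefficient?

|Γ| ≈ 0.298

|Γ| = (S − 1)/(S + 1) = (1.85 − 1)/(1.85 + 1) = 0.85/2.85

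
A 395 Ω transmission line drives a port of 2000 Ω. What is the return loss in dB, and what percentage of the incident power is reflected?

RL ≈ 3.48 dB; 44.9% of incident power reflected

Γ = (2000 − 395)/(2000 + 395) = 0.67
RL = −20·log₁₀(0.67) = 3.48 dB
P_refl/P_inc = |Γ|² = 0.449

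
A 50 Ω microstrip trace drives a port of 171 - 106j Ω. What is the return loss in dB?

RL ≈ 3.66 dB

Γ = (121 − j106)/(221 − j106), |Γ| = 0.656
RL = −20·log₁₀|Γ| = −20·log₁₀(0.656)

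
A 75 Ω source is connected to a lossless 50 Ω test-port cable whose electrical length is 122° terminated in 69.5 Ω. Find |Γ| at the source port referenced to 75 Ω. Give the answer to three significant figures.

tan(βl) = -1.6
Z_in = Z_0·(Z_L + jZ_0·tanβl)/(Z_0 + jZ_L·tanβl) = 41.6 + j12.5 Ω
Γ_s = (Z_in − Z_s)/(Z_in + Z_s) = (-33.4 + j12.5)/(117 + j12.5), |Γ_s| = 0.304

|Γ| ≈ 0.304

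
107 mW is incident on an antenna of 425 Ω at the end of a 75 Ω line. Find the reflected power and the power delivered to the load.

P_reflected ≈ 52.4 mW; P_delivered ≈ 54.6 mW

Γ = (425 − 75)/(425 + 75) = 0.7
|Γ|² = 0.49
P_refl = |Γ|²·P_inc = 52.4 mW, P_del = (1 − |Γ|²)·P_inc = 54.6 mW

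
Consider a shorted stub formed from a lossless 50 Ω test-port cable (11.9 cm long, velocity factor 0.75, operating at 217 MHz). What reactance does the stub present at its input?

X_in ≈ 44 Ω (inductive)

λ = v/f = 0.75·c / 217 MHz = 1.04 m
βl = 2π·l/λ = 2π × 0.115 = 41.3°
tan(βl) = 0.879
For a shorted stub, Z_in = jZ_0·tan(βl)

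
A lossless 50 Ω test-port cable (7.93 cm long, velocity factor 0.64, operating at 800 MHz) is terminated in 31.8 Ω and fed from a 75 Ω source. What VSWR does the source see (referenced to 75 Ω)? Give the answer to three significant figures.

VSWR ≈ 1.53

λ = v/f = 0.64·c / 800 MHz = 0.24 m
βl = 2π·l/λ = 2π × 0.33 = 119°
tan(βl) = -1.81
Z_in = Z_0·(Z_L + jZ_0·tanβl)/(Z_0 + jZ_L·tanβl) = 58.5 − j23.2 Ω
Γ_s = (Z_in − Z_s)/(Z_in + Z_s) = (-16.5 − j23.2)/(133 − j23.2), |Γ_s| = 0.21
VSWR = (1 + |Γ_s|)/(1 − |Γ_s|)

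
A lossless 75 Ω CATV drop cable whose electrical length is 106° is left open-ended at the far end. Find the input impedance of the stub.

Z_in ≈ +j21.5 Ω

tan(βl) = -3.49
For an open-ended stub, Z_in = −jZ_0·cot(βl) = −jZ_0/tan(βl)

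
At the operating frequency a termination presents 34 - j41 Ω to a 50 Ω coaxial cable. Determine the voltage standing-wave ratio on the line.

VSWR ≈ 2.78

Γ = (Z_L − Z_0)/(Z_L + Z_0) = (-16 − j41)/(84 − j41)
|Γ| = 44/93.5 = 0.471
VSWR = (1 + |Γ|)/(1 − |Γ|) = 1.47/0.529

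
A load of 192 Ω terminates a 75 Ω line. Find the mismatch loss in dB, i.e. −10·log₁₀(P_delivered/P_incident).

mismatch loss ≈ 0.926 dB

Γ = (192 − 75)/(192 + 75) = 0.438
|Γ|² = 0.192, so P_del/P_inc = 1 − |Γ|² = 0.808
ML = −10·log₁₀(1 − |Γ|²)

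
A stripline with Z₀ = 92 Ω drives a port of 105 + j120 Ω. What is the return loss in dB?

RL ≈ 5.63 dB

Γ = (13 + j120)/(197 + j120), |Γ| = 0.523
RL = −20·log₁₀|Γ| = −20·log₁₀(0.523)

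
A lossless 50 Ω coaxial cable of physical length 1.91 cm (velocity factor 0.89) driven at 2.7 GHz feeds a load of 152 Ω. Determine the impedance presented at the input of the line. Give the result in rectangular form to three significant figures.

Z_in ≈ 18.5 − j16.4 Ω

λ = v/f = 0.89·c / 2.7 GHz = 0.0989 m
βl = 2π·l/λ = 2π × 0.193 = 69.5°
tan(βl) = tan(69.5°) = 2.68
Z_in = Z_0·(Z_L + jZ_0·tanβl)/(Z_0 + jZ_L·tanβl)
     = 50·(152 + j134)/(50 + j407)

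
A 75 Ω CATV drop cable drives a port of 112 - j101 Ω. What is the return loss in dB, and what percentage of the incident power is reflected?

RL ≈ 5.92 dB; 25.6% of incident power reflected

Γ = (37 − j101)/(187 − j101), |Γ| = 0.506
RL = −20·log₁₀(0.506) = 5.92 dB
P_refl/P_inc = |Γ|² = 0.256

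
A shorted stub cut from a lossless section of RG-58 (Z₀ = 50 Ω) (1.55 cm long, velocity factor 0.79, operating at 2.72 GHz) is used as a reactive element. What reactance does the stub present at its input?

X_in ≈ 103 Ω (inductive)

λ = v/f = 0.79·c / 2.72 GHz = 0.0871 m
βl = 2π·l/λ = 2π × 0.178 = 64°
tan(βl) = 2.05
For a shorted stub, Z_in = jZ_0·tan(βl)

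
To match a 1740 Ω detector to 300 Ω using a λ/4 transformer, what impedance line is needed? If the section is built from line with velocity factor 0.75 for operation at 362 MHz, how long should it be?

Z_qwt = √(Z_0·R_L) = √(300 × 1740) = √522000
λ = 0.75·c/f = 0.622 m, so l = λ/4 = 0.155 m

Z_qwt ≈ 722 Ω; length ≈ 15.5 cm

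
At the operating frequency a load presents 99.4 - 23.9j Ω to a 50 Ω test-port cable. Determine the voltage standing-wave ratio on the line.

VSWR ≈ 2.14

Γ = (Z_L − Z_0)/(Z_L + Z_0) = (49.4 − j23.9)/(149.4 − j23.9)
|Γ| = 54.9/151 = 0.363
VSWR = (1 + |Γ|)/(1 − |Γ|) = 1.36/0.637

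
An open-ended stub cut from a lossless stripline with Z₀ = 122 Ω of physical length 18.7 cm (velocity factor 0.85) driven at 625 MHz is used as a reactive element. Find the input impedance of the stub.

Z_in ≈ +j455 Ω

λ = v/f = 0.85·c / 625 MHz = 0.408 m
βl = 2π·l/λ = 2π × 0.458 = 165°
tan(βl) = -0.268
For an open-ended stub, Z_in = −jZ_0·cot(βl) = −jZ_0/tan(βl)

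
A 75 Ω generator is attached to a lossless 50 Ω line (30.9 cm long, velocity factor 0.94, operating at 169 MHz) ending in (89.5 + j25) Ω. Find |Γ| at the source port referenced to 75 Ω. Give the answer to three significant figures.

λ = v/f = 0.94·c / 169 MHz = 1.67 m
βl = 2π·l/λ = 2π × 0.185 = 66.7°
tan(βl) = 2.32
Z_in = Z_0·(Z_L + jZ_0·tanβl)/(Z_0 + jZ_L·tanβl) = 33.1 − j22.8 Ω
Γ_s = (Z_in − Z_s)/(Z_in + Z_s) = (-41.9 − j22.8)/(108 − j22.8), |Γ_s| = 0.432

|Γ| ≈ 0.432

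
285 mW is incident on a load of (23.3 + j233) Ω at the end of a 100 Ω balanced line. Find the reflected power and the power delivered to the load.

P_reflected ≈ 247 mW; P_delivered ≈ 38.2 mW

|Γ| = |(-76.7 + j233)/(123.3 + j233)| = 0.931
|Γ|² = 0.866
P_refl = |Γ|²·P_inc = 247 mW, P_del = (1 − |Γ|²)·P_inc = 38.2 mW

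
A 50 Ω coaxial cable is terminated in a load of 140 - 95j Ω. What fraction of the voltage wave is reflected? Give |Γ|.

Γ = (Z_L − Z_0)/(Z_L + Z_0) = (90 − j95)/(190 − j95)
|Γ| = 131/212

|Γ| ≈ 0.616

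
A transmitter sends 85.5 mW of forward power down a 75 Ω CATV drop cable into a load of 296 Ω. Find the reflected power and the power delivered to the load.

P_reflected ≈ 30.3 mW; P_delivered ≈ 55.2 mW

Γ = (296 − 75)/(296 + 75) = 0.596
|Γ|² = 0.355
P_refl = |Γ|²·P_inc = 30.3 mW, P_del = (1 − |Γ|²)·P_inc = 55.2 mW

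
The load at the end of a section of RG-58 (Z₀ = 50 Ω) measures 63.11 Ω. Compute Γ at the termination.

Γ = (Z_L − Z_0)/(Z_L + Z_0) = (63.11 − 50)/(63.11 + 50) = 13.11/113.1

Γ = 0.116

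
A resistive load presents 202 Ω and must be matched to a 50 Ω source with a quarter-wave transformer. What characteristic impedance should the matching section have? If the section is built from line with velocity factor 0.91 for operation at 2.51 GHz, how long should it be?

Z_qwt = √(Z_0·R_L) = √(50 × 202) = √10100
λ = 0.91·c/f = 0.109 m, so l = λ/4 = 0.0272 m

Z_qwt ≈ 100 Ω; length ≈ 2.72 cm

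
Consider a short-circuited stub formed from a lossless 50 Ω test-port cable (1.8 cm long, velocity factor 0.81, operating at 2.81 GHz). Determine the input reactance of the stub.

λ = v/f = 0.81·c / 2.81 GHz = 0.0865 m
βl = 2π·l/λ = 2π × 0.208 = 74.9°
tan(βl) = 3.71
For a short-circuited stub, Z_in = jZ_0·tan(βl)

X_in ≈ 186 Ω (inductive)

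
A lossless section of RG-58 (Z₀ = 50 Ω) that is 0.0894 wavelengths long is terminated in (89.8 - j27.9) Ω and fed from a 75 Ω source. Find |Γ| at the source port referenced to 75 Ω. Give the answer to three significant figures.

βl = 2π × 0.0894 = 32.2°
tan(βl) = 0.629
Z_in = Z_0·(Z_L + jZ_0·tanβl)/(Z_0 + jZ_L·tanβl) = 40.4 − j31.2 Ω
Γ_s = (Z_in − Z_s)/(Z_in + Z_s) = (-34.6 − j31.2)/(115 − j31.2), |Γ_s| = 0.39

|Γ| ≈ 0.39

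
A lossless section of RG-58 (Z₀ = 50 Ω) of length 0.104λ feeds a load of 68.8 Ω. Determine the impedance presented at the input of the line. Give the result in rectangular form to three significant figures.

βl = 2π × 0.104 = 37.4°
tan(βl) = tan(37.4°) = 0.766
Z_in = Z_0·(Z_L + jZ_0·tanβl)/(Z_0 + jZ_L·tanβl)
     = 50·(68.8 + j38.3)/(50 + j52.7)

Z_in ≈ 51.7 − j16.2 Ω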